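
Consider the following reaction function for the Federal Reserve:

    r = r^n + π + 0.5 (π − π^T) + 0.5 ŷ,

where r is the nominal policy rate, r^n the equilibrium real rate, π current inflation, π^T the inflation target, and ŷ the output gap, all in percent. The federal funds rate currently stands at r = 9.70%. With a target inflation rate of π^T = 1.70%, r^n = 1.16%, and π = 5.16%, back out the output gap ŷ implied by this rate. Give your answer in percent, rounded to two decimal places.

3.30%

0.5 ŷ = 9.70 − 1.16 − 5.16 − 0.5 × (5.16 − 1.70) = 1.65
ŷ = 1.65 / 0.5 = 3.30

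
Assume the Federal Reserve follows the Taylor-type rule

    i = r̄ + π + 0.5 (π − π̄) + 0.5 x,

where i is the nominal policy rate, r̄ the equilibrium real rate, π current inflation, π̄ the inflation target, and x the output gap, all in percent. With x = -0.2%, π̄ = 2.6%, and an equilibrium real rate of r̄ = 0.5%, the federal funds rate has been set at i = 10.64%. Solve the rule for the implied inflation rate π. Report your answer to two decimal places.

Collecting π: i = r̄ + (1 + 0.5) π − 0.5 π̄ + 0.5 x
1.5 π = 10.64 − 0.5 + 0.5 × 2.6 − 0.5 × (-0.2) = 11.54
π = 11.54 / 1.5 = 7.69

7.69%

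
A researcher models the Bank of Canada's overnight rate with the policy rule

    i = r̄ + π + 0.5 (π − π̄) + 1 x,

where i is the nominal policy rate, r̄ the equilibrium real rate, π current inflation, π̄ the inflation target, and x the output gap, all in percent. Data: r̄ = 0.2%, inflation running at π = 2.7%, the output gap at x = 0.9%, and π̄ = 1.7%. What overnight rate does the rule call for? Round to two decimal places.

i = 0.2 + 2.7 + 0.5 × (2.7 − 1.7) + 1 × 0.9
   = 0.2 + 2.7 + 0.5 + 0.9 = 4.30

4.30%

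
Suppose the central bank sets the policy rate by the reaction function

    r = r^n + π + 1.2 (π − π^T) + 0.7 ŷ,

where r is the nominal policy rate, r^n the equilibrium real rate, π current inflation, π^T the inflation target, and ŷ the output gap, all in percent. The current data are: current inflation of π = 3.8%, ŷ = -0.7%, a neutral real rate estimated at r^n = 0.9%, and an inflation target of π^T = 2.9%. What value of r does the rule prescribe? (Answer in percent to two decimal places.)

5.29%

r = 0.9 + 3.8 + 1.2 × (3.8 − 2.9) + 0.7 × (-0.7)
   = 0.9 + 3.8 + 1.08 − 0.49 = 5.29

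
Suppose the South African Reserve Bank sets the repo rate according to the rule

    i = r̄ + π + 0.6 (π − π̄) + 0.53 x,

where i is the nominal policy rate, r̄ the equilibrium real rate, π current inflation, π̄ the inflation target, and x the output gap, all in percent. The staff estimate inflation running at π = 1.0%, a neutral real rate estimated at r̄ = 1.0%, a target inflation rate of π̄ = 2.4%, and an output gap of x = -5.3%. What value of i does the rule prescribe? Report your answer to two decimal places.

i = 1.0 + 1.0 + 0.6 × (1.0 − 2.4) + 0.53 × (-5.3)
   = 1.0 + 1 − 0.84 − 2.809 = -1.65

-1.65%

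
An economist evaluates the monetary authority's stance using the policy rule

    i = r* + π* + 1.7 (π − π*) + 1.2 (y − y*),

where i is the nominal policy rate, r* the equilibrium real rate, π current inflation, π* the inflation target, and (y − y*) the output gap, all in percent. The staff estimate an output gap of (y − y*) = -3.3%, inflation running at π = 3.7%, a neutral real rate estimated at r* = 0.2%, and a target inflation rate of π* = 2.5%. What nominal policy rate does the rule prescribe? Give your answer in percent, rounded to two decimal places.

i = 0.2 + 2.5 + 1.7 × (3.7 − 2.5) + 1.2 × (-3.3)
   = 0.2 + 2.5 + 2.04 − 3.96 = 0.78

0.78%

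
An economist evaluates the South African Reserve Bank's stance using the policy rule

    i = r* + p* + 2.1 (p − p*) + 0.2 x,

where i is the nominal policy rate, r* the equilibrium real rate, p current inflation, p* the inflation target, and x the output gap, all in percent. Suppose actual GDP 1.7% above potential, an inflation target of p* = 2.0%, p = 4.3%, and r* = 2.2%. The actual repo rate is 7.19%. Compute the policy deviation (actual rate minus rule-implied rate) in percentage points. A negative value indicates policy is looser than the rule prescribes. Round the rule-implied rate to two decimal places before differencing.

Output 1.7% above potential → x = 1.7.
i = 2.2 + 2.0 + 2.1 × (4.3 − 2.0) + 0.2 × 1.7
   = 2.2 + 2 + 4.83 + 0.34 = 9.37
Deviation = 7.19 − 9.37 = -2.18 pp.

-2.18 pp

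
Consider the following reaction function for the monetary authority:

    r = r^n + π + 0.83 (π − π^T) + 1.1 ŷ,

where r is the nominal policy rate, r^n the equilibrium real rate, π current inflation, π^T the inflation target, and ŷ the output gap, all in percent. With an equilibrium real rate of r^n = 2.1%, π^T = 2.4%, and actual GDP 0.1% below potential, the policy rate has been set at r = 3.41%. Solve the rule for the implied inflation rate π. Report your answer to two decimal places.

1.86%

Output 0.1% below potential → ŷ = -0.1.
Collecting π: r = r^n + (1 + 0.83) π − 0.83 π^T + 1.1 ŷ
1.83 π = 3.41 − 2.1 + 0.83 × 2.4 − 1.1 × (-0.1) = 3.412
π = 3.412 / 1.83 = 1.86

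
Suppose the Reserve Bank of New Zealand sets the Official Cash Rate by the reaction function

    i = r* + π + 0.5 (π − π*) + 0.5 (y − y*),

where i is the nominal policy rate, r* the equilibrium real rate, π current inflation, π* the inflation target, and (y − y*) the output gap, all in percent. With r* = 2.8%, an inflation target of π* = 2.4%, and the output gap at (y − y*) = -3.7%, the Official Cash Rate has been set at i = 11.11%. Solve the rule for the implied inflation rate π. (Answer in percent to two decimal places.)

Collecting π: i = r* + (1 + 0.5) π − 0.5 π* + 0.5 (y − y*)
1.5 π = 11.11 − 2.8 + 0.5 × 2.4 − 0.5 × (-3.7) = 11.36
π = 11.36 / 1.5 = 7.57

7.57%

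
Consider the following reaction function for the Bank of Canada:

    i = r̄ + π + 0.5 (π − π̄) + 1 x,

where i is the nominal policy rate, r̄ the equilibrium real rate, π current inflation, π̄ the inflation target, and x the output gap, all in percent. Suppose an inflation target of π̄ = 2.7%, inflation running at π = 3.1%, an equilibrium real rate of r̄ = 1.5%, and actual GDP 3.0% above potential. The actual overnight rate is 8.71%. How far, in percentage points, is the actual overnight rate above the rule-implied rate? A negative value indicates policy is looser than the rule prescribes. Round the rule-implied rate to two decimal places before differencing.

0.91 pp

Output 3.0% above potential → x = 3.0.
i = 1.5 + 3.1 + 0.5 × (3.1 − 2.7) + 1 × 3.0
   = 1.5 + 3.1 + 0.2 + 3 = 7.80
Deviation = 8.71 − 7.80 = 0.91 pp.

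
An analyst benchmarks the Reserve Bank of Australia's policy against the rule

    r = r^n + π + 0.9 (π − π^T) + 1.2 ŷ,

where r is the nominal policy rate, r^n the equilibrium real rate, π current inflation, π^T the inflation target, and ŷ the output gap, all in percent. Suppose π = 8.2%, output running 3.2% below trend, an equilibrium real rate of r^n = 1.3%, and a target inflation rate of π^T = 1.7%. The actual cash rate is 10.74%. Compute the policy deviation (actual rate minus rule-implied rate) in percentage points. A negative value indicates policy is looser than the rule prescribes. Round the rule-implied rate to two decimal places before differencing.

-0.77 pp

Output 3.2% below potential → ŷ = -3.2.
r = 1.3 + 8.2 + 0.9 × (8.2 − 1.7) + 1.2 × (-3.2)
   = 1.3 + 8.2 + 5.85 − 3.84 = 11.51
Deviation = 10.74 − 11.51 = -0.77 pp.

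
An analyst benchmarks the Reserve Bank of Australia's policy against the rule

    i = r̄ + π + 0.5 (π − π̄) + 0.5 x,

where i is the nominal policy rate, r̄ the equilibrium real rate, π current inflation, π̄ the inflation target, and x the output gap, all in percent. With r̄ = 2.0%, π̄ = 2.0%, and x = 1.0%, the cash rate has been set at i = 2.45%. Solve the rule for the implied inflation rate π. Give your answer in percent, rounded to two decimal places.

Collecting π: i = r̄ + (1 + 0.5) π − 0.5 π̄ + 0.5 x
1.5 π = 2.45 − 2.0 + 0.5 × 2.0 − 0.5 × 1.0 = 0.95
π = 0.95 / 1.5 = 0.63

0.63%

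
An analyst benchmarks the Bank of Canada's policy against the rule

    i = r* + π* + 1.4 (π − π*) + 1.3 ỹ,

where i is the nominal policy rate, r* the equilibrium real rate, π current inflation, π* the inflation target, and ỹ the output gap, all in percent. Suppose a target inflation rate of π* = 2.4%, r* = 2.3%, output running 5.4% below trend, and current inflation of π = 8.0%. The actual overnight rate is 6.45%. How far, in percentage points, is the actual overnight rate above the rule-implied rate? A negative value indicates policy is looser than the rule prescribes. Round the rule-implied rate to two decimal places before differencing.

Output 5.4% below potential → ỹ = -5.4.
i = 2.3 + 2.4 + 1.4 × (8.0 − 2.4) + 1.3 × (-5.4)
   = 2.3 + 2.4 + 7.84 − 7.02 = 5.52
Deviation = 6.45 − 5.52 = 0.93 pp.

0.93 pp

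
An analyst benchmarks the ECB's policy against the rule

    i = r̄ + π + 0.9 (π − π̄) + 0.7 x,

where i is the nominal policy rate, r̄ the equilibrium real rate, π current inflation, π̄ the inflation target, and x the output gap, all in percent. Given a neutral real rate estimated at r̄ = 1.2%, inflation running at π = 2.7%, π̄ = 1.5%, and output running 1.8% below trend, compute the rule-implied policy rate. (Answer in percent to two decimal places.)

3.72%

Output 1.8% below potential → x = -1.8.
i = 1.2 + 2.7 + 0.9 × (2.7 − 1.5) + 0.7 × (-1.8)
   = 1.2 + 2.7 + 1.08 − 1.26 = 3.72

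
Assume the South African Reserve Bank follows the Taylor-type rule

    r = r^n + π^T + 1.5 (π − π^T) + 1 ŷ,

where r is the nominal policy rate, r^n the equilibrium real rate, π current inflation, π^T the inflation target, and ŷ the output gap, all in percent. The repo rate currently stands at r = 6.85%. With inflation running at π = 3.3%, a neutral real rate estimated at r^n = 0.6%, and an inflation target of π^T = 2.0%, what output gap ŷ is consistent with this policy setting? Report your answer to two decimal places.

1 ŷ = 6.85 − 0.6 − 2.0 − 1.5 × (3.3 − 2.0) = 2.3
ŷ = 2.3 / 1 = 2.30

2.30%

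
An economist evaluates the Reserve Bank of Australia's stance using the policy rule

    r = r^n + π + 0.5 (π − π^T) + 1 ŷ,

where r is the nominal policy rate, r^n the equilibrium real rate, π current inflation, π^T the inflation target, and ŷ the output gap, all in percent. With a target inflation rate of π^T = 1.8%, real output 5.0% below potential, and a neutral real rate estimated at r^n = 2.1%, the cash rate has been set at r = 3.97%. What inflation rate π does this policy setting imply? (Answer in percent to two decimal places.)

5.18%

Output 5.0% below potential → ŷ = -5.0.
Collecting π: r = r^n + (1 + 0.5) π − 0.5 π^T + 1 ŷ
1.5 π = 3.97 − 2.1 + 0.5 × 1.8 − 1 × (-5.0) = 7.77
π = 7.77 / 1.5 = 5.18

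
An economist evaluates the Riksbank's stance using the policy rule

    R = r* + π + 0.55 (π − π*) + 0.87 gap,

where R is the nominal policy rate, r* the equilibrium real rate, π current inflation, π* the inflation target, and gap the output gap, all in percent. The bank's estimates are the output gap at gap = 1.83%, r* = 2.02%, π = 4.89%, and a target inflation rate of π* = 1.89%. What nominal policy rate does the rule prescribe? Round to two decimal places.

R = 2.02 + 4.89 + 0.55 × (4.89 − 1.89) + 0.87 × 1.83
   = 2.02 + 4.89 + 1.65 + 1.5921 = 10.15

10.15%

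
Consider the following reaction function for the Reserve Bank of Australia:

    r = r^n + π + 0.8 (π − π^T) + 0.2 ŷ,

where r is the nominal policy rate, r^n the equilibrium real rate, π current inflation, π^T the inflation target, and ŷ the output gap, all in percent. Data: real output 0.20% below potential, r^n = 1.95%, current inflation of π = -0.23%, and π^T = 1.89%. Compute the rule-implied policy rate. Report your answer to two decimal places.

-0.02%

Output 0.20% below potential → ŷ = -0.20.
r = 1.95 + (-0.23) + 0.8 × (-0.23 − 1.89) + 0.2 × (-0.20)
   = 1.95 − 0.23 − 1.696 − 0.04 = -0.02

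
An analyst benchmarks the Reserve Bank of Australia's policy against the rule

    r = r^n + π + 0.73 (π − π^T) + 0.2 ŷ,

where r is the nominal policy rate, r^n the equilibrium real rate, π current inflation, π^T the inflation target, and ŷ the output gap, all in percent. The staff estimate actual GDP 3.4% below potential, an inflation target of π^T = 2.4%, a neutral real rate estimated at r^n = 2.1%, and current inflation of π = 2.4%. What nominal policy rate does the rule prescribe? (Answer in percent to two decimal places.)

3.82%

Output 3.4% below potential → ŷ = -3.4.
r = 2.1 + 2.4 + 0.73 × (2.4 − 2.4) + 0.2 × (-3.4)
   = 2.1 + 2.4 + 0 − 0.68 = 3.82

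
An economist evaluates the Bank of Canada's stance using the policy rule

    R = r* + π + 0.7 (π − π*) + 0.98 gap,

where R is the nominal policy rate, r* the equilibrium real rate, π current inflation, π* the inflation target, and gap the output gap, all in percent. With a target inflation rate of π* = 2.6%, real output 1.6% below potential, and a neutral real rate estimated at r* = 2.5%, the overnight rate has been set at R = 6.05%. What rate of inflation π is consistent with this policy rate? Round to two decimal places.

Output 1.6% below potential → gap = -1.6.
Collecting π: R = r* + (1 + 0.7) π − 0.7 π* + 0.98 gap
1.7 π = 6.05 − 2.5 + 0.7 × 2.6 − 0.98 × (-1.6) = 6.938
π = 6.938 / 1.7 = 4.08

4.08%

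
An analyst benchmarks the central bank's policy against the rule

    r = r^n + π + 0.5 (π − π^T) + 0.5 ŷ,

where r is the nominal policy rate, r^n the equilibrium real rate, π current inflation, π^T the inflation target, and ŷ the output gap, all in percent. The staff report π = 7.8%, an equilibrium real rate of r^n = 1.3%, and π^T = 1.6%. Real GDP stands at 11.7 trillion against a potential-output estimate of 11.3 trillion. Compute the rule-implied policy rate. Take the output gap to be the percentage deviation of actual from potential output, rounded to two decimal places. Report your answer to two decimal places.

Output gap = 100 × (11.7 − 11.3) / 11.3 = 3.54%.
r = 1.30 + 7.80 + 0.5 × (7.80 − 1.60) + 0.5 × 3.54
   = 1.30 + 7.8 + 3.1 + 1.77 = 13.97

13.97%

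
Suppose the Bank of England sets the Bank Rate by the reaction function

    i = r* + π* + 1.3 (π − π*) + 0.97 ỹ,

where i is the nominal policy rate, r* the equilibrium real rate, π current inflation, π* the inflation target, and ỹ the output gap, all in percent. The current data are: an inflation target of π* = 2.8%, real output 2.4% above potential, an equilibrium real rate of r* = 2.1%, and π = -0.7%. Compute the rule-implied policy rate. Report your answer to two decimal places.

2.68%

Output 2.4% above potential → ỹ = 2.4.
i = 2.1 + 2.8 + 1.3 × (-0.7 − 2.8) + 0.97 × 2.4
   = 2.1 + 2.8 − 4.55 + 2.328 = 2.68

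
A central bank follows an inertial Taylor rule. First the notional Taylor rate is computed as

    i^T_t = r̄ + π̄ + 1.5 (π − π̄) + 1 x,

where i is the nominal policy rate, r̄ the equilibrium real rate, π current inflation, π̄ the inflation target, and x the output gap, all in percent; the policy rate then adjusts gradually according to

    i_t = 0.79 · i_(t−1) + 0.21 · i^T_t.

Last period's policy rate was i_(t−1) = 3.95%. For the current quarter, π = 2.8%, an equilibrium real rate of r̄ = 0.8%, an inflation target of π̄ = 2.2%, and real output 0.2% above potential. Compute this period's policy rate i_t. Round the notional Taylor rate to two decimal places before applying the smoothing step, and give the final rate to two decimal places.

Output 0.2% above potential → x = 0.2.
i^T_t = 0.8 + 2.2 + 1.5 × (2.8 − 2.2) + 1 × 0.2
   = 0.8 + 2.2 + 0.9 + 0.2 = 4.10
i_t = 0.79 × 3.95 + 0.21 × 4.10 = 3.1205 + 0.861 = 3.98

3.98%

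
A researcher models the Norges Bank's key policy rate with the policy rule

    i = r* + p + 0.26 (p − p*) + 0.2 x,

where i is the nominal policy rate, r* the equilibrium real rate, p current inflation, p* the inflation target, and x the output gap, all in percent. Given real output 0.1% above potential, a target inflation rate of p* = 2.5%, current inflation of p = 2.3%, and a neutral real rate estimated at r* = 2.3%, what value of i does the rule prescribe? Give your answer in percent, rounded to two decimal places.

4.57%

Output 0.1% above potential → x = 0.1.
i = 2.3 + 2.3 + 0.26 × (2.3 − 2.5) + 0.2 × 0.1
   = 2.3 + 2.3 − 0.052 + 0.02 = 4.57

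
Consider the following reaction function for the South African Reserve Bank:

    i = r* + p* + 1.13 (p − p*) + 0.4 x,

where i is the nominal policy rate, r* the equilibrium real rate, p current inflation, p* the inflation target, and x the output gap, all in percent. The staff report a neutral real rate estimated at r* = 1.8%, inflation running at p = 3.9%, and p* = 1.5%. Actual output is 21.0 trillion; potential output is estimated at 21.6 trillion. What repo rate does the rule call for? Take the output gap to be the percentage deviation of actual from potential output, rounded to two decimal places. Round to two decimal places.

Output gap = 100 × (21.0 − 21.6) / 21.6 = -2.78%.
i = 1.80 + 1.50 + 1.13 × (3.90 − 1.50) + 0.4 × (-2.78)
   = 1.80 + 1.5 + 2.712 − 1.112 = 4.90

4.90%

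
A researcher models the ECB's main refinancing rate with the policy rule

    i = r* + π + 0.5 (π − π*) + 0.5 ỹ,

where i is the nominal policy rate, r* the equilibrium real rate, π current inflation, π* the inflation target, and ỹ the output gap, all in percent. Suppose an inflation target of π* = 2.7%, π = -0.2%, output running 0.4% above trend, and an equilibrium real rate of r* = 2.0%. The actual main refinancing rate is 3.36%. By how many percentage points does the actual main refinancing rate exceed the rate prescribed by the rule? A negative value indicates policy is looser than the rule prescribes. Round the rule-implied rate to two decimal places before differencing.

2.81 pp

Output 0.4% above potential → ỹ = 0.4.
i = 2.0 + (-0.2) + 0.5 × (-0.2 − 2.7) + 0.5 × 0.4
   = 2.0 − 0.2 − 1.45 + 0.2 = 0.55
Deviation = 3.36 − 0.55 = 2.81 pp.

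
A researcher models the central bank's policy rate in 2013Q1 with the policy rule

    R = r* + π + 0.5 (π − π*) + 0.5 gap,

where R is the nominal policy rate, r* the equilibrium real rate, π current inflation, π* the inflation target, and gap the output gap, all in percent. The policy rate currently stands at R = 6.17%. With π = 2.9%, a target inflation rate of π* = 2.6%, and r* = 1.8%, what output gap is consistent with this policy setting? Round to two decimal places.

2.64%

0.5 gap = 6.17 − 1.8 − 2.9 − 0.5 × (2.9 − 2.6) = 1.32
gap = 1.32 / 0.5 = 2.64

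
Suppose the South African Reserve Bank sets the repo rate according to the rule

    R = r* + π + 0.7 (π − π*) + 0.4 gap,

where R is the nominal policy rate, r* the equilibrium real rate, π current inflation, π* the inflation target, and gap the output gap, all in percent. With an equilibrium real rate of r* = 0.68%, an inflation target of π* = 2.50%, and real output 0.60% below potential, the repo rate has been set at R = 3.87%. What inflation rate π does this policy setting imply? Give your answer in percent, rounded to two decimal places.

Output 0.60% below potential → gap = -0.60.
Collecting π: R = r* + (1 + 0.7) π − 0.7 π* + 0.4 gap
1.7 π = 3.87 − 0.68 + 0.7 × 2.50 − 0.4 × (-0.60) = 5.18
π = 5.18 / 1.7 = 3.05

3.05%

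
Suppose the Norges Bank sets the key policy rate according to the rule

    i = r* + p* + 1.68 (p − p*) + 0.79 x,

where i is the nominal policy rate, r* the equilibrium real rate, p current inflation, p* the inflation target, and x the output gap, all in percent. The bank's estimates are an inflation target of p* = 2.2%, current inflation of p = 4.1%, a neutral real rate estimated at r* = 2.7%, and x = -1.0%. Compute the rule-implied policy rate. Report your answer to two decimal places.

7.30%

i = 2.7 + 2.2 + 1.68 × (4.1 − 2.2) + 0.79 × (-1.0)
   = 2.7 + 2.2 + 3.192 − 0.79 = 7.30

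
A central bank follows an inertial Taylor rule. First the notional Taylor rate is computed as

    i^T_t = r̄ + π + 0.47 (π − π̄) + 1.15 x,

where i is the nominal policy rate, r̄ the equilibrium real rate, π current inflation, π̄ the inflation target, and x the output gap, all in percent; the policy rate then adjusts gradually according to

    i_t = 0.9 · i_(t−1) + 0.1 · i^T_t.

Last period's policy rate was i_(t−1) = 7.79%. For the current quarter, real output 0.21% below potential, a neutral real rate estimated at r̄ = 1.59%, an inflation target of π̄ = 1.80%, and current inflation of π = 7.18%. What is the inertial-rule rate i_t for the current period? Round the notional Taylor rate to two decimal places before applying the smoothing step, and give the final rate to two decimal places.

8.12%

Output 0.21% below potential → x = -0.21.
i^T_t = 1.59 + 7.18 + 0.47 × (7.18 − 1.80) + 1.15 × (-0.21)
   = 1.59 + 7.18 + 2.5286 − 0.2415 = 11.06
i_t = 0.9 × 7.79 + 0.1 × 11.06 = 7.011 + 1.106 = 8.12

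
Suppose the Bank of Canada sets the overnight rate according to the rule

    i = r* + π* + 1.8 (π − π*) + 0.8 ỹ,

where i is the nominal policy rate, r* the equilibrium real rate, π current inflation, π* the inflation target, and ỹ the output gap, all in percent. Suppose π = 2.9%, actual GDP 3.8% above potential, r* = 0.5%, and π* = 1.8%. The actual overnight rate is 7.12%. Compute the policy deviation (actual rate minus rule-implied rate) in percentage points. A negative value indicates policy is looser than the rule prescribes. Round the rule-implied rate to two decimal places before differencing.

-0.20 pp

Output 3.8% above potential → ỹ = 3.8.
i = 0.5 + 1.8 + 1.8 × (2.9 − 1.8) + 0.8 × 3.8
   = 0.5 + 1.8 + 1.98 + 3.04 = 7.32
Deviation = 7.12 − 7.32 = -0.20 pp.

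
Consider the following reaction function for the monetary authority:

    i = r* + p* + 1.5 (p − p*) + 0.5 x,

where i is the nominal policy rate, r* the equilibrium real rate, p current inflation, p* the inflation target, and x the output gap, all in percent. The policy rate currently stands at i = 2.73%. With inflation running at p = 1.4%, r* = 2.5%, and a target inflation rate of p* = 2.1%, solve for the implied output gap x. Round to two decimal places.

0.5 x = 2.73 − 2.5 − 2.1 − 1.5 × (1.4 − 2.1) = -0.82
x = -0.82 / 0.5 = -1.64

-1.64%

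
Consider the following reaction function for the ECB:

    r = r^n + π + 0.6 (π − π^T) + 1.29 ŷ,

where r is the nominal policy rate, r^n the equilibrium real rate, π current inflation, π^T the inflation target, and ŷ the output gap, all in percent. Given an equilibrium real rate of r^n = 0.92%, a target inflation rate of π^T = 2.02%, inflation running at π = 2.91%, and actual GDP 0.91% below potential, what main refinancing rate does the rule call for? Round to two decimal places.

Output 0.91% below potential → ŷ = -0.91.
r = 0.92 + 2.91 + 0.6 × (2.91 − 2.02) + 1.29 × (-0.91)
   = 0.92 + 2.91 + 0.534 − 1.1739 = 3.19

3.19%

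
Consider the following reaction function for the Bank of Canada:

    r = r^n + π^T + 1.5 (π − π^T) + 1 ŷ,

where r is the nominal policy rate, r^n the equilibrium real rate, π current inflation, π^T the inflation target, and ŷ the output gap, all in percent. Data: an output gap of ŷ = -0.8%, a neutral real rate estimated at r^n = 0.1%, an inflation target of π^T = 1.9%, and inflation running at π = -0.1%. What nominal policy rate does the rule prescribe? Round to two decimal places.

r = 0.1 + 1.9 + 1.5 × (-0.1 − 1.9) + 1 × (-0.8)
   = 0.1 + 1.9 − 3 − 0.8 = -1.80

-1.80%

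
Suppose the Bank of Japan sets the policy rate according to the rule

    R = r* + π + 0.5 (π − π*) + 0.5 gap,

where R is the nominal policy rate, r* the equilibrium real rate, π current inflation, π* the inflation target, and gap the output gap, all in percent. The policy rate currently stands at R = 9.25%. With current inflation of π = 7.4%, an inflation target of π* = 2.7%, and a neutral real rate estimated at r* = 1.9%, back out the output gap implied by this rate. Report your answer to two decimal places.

0.5 gap = 9.25 − 1.9 − 7.4 − 0.5 × (7.4 − 2.7) = -2.4
gap = -2.4 / 0.5 = -4.80

-4.80%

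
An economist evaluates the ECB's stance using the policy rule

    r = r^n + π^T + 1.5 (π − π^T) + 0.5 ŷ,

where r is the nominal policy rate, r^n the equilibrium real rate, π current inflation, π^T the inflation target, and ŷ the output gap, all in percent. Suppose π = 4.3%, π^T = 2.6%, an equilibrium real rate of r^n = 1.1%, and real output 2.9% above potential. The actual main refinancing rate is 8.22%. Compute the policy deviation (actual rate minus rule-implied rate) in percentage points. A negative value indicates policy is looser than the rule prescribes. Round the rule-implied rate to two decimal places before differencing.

Output 2.9% above potential → ŷ = 2.9.
r = 1.1 + 2.6 + 1.5 × (4.3 − 2.6) + 0.5 × 2.9
   = 1.1 + 2.6 + 2.55 + 1.45 = 7.70
Deviation = 8.22 − 7.70 = 0.52 pp.

0.52 pp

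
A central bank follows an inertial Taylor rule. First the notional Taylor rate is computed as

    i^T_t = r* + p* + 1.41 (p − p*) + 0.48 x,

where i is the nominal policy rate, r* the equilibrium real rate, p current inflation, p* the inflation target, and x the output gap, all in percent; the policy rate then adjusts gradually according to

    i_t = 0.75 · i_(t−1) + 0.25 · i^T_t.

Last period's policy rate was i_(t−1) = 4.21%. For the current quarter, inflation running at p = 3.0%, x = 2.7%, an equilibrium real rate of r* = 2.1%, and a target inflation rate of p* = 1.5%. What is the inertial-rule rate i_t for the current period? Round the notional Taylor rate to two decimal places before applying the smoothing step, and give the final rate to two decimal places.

i^T_t = 2.1 + 1.5 + 1.41 × (3.0 − 1.5) + 0.48 × 2.7
   = 2.1 + 1.5 + 2.115 + 1.296 = 7.01
i_t = 0.75 × 4.21 + 0.25 × 7.01 = 3.1575 + 1.7525 = 4.91

4.91%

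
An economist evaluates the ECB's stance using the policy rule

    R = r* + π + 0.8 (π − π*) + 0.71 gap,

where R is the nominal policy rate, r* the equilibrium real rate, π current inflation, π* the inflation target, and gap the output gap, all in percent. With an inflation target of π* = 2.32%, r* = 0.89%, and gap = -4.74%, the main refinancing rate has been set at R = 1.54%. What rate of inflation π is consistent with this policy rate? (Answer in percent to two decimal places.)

Collecting π: R = r* + (1 + 0.8) π − 0.8 π* + 0.71 gap
1.8 π = 1.54 − 0.89 + 0.8 × 2.32 − 0.71 × (-4.74) = 5.8714
π = 5.8714 / 1.8 = 3.26

3.26%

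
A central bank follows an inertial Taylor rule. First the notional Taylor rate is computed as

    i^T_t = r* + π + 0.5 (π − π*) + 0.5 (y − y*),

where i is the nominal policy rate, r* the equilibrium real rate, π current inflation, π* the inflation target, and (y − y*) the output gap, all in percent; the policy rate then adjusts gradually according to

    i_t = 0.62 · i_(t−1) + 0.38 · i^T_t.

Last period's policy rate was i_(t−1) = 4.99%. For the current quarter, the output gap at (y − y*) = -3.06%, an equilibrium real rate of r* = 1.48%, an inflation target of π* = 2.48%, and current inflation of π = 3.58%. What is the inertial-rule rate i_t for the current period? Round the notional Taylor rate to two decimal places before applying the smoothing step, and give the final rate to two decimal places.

i^T_t = 1.48 + 3.58 + 0.5 × (3.58 − 2.48) + 0.5 × (-3.06)
   = 1.48 + 3.58 + 0.55 − 1.53 = 4.08
i_t = 0.62 × 4.99 + 0.38 × 4.08 = 3.0938 + 1.5504 = 4.64

4.64%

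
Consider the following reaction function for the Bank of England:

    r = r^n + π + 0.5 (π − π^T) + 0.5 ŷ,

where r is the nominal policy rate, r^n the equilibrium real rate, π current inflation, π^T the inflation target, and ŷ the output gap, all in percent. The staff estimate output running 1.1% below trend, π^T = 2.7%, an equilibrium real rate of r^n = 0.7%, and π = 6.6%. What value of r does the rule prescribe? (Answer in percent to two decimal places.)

Output 1.1% below potential → ŷ = -1.1.
r = 0.7 + 6.6 + 0.5 × (6.6 − 2.7) + 0.5 × (-1.1)
   = 0.7 + 6.6 + 1.95 − 0.55 = 8.70

8.70%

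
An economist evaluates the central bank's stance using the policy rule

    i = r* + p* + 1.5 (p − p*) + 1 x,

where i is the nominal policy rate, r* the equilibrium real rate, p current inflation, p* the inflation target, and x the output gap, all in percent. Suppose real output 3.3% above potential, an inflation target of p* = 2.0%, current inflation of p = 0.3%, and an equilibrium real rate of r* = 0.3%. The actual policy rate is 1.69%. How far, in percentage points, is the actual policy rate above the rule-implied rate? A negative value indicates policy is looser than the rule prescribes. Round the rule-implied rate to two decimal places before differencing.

-1.36 pp

Output 3.3% above potential → x = 3.3.
i = 0.3 + 2.0 + 1.5 × (0.3 − 2.0) + 1 × 3.3
   = 0.3 + 2 − 2.55 + 3.3 = 3.05
Deviation = 1.69 − 3.05 = -1.36 pp.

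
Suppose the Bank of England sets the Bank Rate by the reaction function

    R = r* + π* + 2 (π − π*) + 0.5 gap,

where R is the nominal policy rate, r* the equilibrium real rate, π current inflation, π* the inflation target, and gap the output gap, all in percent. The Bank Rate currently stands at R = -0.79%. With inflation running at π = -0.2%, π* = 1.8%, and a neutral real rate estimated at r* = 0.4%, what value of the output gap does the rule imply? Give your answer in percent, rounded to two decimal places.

2.02%

0.5 gap = -0.79 − 0.4 − 1.8 − 2 × ((-0.2) − 1.8) = 1.01
gap = 1.01 / 0.5 = 2.02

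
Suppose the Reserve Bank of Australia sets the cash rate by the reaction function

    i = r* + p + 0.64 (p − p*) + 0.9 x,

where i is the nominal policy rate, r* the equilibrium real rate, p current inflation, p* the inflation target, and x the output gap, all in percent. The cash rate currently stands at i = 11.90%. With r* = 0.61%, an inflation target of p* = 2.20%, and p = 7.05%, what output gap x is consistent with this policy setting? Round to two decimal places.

1.26%

0.9 x = 11.90 − 0.61 − 7.05 − 0.64 × (7.05 − 2.20) = 1.136
x = 1.136 / 0.9 = 1.26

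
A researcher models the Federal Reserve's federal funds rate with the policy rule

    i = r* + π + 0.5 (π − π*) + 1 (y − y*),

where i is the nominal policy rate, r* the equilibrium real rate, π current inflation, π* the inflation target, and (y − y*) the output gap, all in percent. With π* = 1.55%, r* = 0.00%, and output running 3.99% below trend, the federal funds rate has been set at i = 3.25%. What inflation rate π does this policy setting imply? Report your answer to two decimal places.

Output 3.99% below potential → (y − y*) = -3.99.
Collecting π: i = r* + (1 + 0.5) π − 0.5 π* + 1 (y − y*)
1.5 π = 3.25 − 0.00 + 0.5 × 1.55 − 1 × (-3.99) = 8.015
π = 8.015 / 1.5 = 5.34

5.34%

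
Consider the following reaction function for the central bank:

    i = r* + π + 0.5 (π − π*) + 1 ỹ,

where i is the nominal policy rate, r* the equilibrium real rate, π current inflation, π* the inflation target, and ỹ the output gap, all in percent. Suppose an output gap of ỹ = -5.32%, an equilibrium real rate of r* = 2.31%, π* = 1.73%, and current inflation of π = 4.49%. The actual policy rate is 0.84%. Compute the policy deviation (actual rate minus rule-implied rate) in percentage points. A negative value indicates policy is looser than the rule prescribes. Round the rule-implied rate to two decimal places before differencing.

i = 2.31 + 4.49 + 0.5 × (4.49 − 1.73) + 1 × (-5.32)
   = 2.31 + 4.49 + 1.38 − 5.32 = 2.86
Deviation = 0.84 − 2.86 = -2.02 pp.

-2.02 pp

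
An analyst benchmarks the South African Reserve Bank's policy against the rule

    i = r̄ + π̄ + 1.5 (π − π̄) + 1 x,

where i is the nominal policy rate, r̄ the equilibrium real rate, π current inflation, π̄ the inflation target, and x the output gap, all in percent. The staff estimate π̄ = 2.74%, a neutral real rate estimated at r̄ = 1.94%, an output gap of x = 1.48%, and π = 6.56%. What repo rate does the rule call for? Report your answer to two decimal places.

i = 1.94 + 2.74 + 1.5 × (6.56 − 2.74) + 1 × 1.48
   = 1.94 + 2.74 + 5.73 + 1.48 = 11.89

11.89%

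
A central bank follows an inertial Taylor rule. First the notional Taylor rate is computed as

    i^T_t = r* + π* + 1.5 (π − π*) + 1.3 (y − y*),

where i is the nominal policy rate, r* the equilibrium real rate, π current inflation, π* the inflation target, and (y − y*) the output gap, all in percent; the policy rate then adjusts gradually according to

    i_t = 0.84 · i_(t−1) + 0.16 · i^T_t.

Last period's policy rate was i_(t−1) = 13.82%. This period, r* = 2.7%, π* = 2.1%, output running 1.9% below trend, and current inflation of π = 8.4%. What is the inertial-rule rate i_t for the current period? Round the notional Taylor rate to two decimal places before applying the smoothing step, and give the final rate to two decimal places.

13.49%

Output 1.9% below potential → (y − y*) = -1.9.
i^T_t = 2.7 + 2.1 + 1.5 × (8.4 − 2.1) + 1.3 × (-1.9)
   = 2.7 + 2.1 + 9.45 − 2.47 = 11.78
i_t = 0.84 × 13.82 + 0.16 × 11.78 = 11.6088 + 1.8848 = 13.49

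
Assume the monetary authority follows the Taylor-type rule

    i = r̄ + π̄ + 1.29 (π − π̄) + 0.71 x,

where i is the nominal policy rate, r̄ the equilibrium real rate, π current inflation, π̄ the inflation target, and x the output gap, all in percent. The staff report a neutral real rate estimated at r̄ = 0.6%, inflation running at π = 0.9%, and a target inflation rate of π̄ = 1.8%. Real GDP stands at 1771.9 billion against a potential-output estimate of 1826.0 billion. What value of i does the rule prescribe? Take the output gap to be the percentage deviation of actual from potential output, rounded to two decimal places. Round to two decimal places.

-0.86%

Output gap = 100 × (1771.9 − 1826.0) / 1826.0 = -2.96%.
i = 0.60 + 1.80 + 1.29 × (0.90 − 1.80) + 0.71 × (-2.96)
   = 0.60 + 1.8 − 1.161 − 2.1016 = -0.86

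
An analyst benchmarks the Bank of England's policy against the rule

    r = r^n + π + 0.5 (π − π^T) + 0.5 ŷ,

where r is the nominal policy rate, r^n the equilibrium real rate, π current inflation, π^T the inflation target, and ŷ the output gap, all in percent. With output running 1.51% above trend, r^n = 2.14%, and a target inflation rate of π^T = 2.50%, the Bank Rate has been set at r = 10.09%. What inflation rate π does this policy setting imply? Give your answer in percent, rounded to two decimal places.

Output 1.51% above potential → ŷ = 1.51.
Collecting π: r = r^n + (1 + 0.5) π − 0.5 π^T + 0.5 ŷ
1.5 π = 10.09 − 2.14 + 0.5 × 2.50 − 0.5 × 1.51 = 8.445
π = 8.445 / 1.5 = 5.63

5.63%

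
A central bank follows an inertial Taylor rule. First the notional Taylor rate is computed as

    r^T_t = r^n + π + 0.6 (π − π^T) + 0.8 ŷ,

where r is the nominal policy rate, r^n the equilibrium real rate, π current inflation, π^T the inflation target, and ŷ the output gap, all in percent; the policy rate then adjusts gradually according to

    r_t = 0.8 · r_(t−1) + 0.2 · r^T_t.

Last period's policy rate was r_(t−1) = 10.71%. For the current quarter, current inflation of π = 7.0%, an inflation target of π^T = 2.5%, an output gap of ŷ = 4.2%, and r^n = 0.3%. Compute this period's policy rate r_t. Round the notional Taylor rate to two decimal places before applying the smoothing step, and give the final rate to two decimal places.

r^T_t = 0.3 + 7.0 + 0.6 × (7.0 − 2.5) + 0.8 × 4.2
   = 0.3 + 7 + 2.7 + 3.36 = 13.36
r_t = 0.8 × 10.71 + 0.2 × 13.36 = 8.568 + 2.672 = 11.24

11.24%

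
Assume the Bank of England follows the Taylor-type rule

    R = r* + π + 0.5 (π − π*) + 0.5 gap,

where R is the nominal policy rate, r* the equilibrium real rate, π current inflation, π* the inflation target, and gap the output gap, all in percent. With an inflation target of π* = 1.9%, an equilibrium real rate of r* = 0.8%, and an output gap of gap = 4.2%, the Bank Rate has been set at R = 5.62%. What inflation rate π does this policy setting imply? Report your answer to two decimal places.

2.45%

Collecting π: R = r* + (1 + 0.5) π − 0.5 π* + 0.5 gap
1.5 π = 5.62 − 0.8 + 0.5 × 1.9 − 0.5 × 4.2 = 3.67
π = 3.67 / 1.5 = 2.45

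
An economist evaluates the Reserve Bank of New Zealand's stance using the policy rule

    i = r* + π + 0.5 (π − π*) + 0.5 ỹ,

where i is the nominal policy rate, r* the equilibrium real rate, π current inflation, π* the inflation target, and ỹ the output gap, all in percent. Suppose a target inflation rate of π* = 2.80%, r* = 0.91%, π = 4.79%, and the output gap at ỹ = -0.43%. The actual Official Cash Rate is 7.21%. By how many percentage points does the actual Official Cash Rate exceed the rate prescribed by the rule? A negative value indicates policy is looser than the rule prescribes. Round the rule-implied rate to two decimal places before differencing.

0.73 pp

i = 0.91 + 4.79 + 0.5 × (4.79 − 2.80) + 0.5 × (-0.43)
   = 0.91 + 4.79 + 0.995 − 0.215 = 6.48
Deviation = 7.21 − 6.48 = 0.73 pp.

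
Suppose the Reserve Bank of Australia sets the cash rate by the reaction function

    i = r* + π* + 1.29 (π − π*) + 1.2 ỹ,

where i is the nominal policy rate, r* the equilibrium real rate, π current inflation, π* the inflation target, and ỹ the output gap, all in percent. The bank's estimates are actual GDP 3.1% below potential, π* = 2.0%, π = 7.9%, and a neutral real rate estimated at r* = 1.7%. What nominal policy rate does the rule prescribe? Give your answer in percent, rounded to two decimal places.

Output 3.1% below potential → ỹ = -3.1.
i = 1.7 + 2.0 + 1.29 × (7.9 − 2.0) + 1.2 × (-3.1)
   = 1.7 + 2 + 7.611 − 3.72 = 7.59

7.59%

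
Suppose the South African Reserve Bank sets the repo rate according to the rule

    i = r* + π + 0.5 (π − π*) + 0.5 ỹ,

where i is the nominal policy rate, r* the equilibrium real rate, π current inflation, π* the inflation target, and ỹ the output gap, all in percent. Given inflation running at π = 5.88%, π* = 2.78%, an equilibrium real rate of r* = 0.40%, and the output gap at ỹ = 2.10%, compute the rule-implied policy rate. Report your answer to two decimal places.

8.88%

i = 0.40 + 5.88 + 0.5 × (5.88 − 2.78) + 0.5 × 2.10
   = 0.40 + 5.88 + 1.55 + 1.05 = 8.88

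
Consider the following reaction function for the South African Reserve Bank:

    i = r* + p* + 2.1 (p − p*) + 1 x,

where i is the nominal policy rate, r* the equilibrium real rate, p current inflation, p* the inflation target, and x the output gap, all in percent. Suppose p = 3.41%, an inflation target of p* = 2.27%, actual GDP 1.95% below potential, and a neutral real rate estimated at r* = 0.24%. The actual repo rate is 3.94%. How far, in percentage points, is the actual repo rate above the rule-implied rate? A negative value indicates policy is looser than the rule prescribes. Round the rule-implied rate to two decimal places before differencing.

0.99 pp

Output 1.95% below potential → x = -1.95.
i = 0.24 + 2.27 + 2.1 × (3.41 − 2.27) + 1 × (-1.95)
   = 0.24 + 2.27 + 2.394 − 1.95 = 2.95
Deviation = 3.94 − 2.95 = 0.99 pp.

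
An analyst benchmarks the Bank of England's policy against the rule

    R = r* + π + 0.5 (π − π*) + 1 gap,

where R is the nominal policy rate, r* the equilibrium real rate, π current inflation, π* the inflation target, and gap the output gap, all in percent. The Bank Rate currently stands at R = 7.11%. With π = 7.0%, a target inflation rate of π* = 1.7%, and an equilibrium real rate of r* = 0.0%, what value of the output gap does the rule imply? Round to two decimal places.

-2.54%

1 gap = 7.11 − 0.0 − 7.0 − 0.5 × (7.0 − 1.7) = -2.54
gap = -2.54 / 1 = -2.54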